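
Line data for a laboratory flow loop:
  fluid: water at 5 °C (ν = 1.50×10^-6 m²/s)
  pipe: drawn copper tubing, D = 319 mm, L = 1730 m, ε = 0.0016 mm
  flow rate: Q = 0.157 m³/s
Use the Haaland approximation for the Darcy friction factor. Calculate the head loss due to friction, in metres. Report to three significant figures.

V = 4Q/(πD²) = 4·0.157/(π·0.319²) = 1.964 m/s
Re = VD/ν = 1.964·0.319/1.50×10^-6 = 4.18×10^5 → turbulent
ε/D = 0.0016/319 = 5.02×10^-6
Haaland: f = 0.01354
h_f = f(L/D)V²/(2g) = 0.01354·(1730/0.319)·1.964²/(2·9.81) = 14.44 m

h_f ≈ 14.4 m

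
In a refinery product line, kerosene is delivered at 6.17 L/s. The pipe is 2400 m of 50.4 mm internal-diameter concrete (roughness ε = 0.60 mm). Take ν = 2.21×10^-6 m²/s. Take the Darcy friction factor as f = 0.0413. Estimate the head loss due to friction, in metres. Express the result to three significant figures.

V = 4Q/(πD²) = 4·0.00617/(π·0.0504²) = 3.093 m/s
h_f = f(L/D)V²/(2g) = 0.04130·(2400/0.0504)·3.093²/(2·9.81) = 958.7 m

h_f ≈ 959 m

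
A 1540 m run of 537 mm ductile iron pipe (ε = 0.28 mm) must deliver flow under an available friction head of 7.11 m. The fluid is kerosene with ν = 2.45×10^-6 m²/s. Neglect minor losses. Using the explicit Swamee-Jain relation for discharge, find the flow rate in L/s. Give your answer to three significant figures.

Swamee-Jain (Type II): Q = -0.965·√(gD⁵h_f/L)·ln[ε/(3.7D) + √(3.17ν²L/(gD³h_f))]
√(gD⁵h_f/L) = √(9.81·0.537⁵·7.11/1540) = 0.04497
ε/(3.7D) = 1.41×10^-4; √(3.17ν²L/(gD³h_f)) = 5.21×10^-5
Q = -0.965·0.04497·ln(1.930×10^-4) = 0.3712 m³/s
Check: V = 1.64 m/s, Re = 3.59×10^5, f = 0.01824, h_f = 7.16 m ≈ 7.11 m ✓

Q ≈ 371 L/s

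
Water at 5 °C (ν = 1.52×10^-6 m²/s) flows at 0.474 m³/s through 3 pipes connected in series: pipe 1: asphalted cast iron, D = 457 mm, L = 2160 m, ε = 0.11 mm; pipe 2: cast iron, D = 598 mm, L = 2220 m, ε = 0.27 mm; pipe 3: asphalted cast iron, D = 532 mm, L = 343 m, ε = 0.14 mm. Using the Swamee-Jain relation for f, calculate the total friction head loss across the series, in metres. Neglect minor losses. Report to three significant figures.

Pipe 1: V = 2.890 m/s, Re = 8.69×10^5, ε/D = 2.41×10^-4, f = 0.01531, h_1 = f(L/D)V²/2g = 30.80 m
Pipe 2: V = 1.688 m/s, Re = 6.64×10^5, ε/D = 4.52×10^-4, f = 0.01723, h_2 = f(L/D)V²/2g = 9.284 m
Pipe 3: V = 2.132 m/s, Re = 7.46×10^5, ε/D = 2.63×10^-4, f = 0.01565, h_3 = f(L/D)V²/2g = 2.339 m
Series → Q common, losses add: H = Σh = 42.42 m

H ≈ 42.4 m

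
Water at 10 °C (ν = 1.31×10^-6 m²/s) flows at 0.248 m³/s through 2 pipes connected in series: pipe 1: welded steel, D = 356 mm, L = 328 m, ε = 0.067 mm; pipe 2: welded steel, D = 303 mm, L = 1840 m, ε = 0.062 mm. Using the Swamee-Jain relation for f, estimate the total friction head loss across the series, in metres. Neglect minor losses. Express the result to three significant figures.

H ≈ 59.4 m

Pipe 1: V = 2.492 m/s, Re = 6.77×10^5, ε/D = 1.88×10^-4, f = 0.01502, h_1 = f(L/D)V²/2g = 4.380 m
Pipe 2: V = 3.439 m/s, Re = 7.96×10^5, ε/D = 2.05×10^-4, f = 0.01503, h_2 = f(L/D)V²/2g = 55.01 m
Series → Q common, losses add: H = Σh = 59.39 m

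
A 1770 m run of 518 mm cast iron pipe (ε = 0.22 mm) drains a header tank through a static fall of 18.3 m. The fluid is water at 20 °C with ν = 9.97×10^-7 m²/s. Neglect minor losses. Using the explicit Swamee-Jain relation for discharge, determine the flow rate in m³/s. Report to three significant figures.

Swamee-Jain (Type II): Q = -0.965·√(gD⁵h_f/L)·ln[ε/(3.7D) + √(3.17ν²L/(gD³h_f))]
√(gD⁵h_f/L) = √(9.81·0.518⁵·18.3/1770) = 0.06150
ε/(3.7D) = 1.15×10^-4; √(3.17ν²L/(gD³h_f)) = 1.50×10^-5
Q = -0.965·0.06150·ln(1.297×10^-4) = 0.5312 m³/s
Check: V = 2.52 m/s, Re = 1.31×10^6, f = 0.01663, h_f = 18.4 m ≈ 18.3 m ✓

Q ≈ 0.531 m³/s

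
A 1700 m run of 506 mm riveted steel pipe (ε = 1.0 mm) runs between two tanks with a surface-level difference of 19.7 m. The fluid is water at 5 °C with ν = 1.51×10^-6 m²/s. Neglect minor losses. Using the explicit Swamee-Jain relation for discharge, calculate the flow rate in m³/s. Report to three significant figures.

Q ≈ 0.444 m³/s

Swamee-Jain (Type II): Q = -0.965·√(gD⁵h_f/L)·ln[ε/(3.7D) + √(3.17ν²L/(gD³h_f))]
√(gD⁵h_f/L) = √(9.81·0.506⁵·19.7/1700) = 0.06141
ε/(3.7D) = 5.34×10^-4; √(3.17ν²L/(gD³h_f)) = 2.22×10^-5
Q = -0.965·0.06141·ln(5.563×10^-4) = 0.4441 m³/s
Check: V = 2.21 m/s, Re = 7.40×10^5, f = 0.02369, h_f = 19.8 m ≈ 19.7 m ✓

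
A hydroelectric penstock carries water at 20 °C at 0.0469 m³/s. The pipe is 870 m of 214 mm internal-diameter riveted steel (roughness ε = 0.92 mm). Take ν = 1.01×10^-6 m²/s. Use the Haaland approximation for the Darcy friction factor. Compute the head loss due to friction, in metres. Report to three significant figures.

h_f ≈ 10.4 m

V = 4Q/(πD²) = 4·0.0469/(π·0.214²) = 1.304 m/s
Re = VD/ν = 1.304·0.214/1.01×10^-6 = 2.76×10^5 → turbulent
ε/D = 0.92/214 = 0.00430
Haaland: f = 0.02943
h_f = f(L/D)V²/(2g) = 0.02943·(870/0.214)·1.304²/(2·9.81) = 10.37 m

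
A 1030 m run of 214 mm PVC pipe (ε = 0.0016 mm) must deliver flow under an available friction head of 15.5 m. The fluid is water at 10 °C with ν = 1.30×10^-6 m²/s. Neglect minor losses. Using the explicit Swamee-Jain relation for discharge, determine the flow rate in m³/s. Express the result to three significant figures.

Q ≈ 0.0760 m³/s

Swamee-Jain (Type II): Q = -0.965·√(gD⁵h_f/L)·ln[ε/(3.7D) + √(3.17ν²L/(gD³h_f))]
√(gD⁵h_f/L) = √(9.81·0.214⁵·15.5/1030) = 0.008140
ε/(3.7D) = 2.02×10^-6; √(3.17ν²L/(gD³h_f)) = 6.09×10^-5
Q = -0.965·0.008140·ln(6.287×10^-5) = 0.07599 m³/s
Check: V = 2.11 m/s, Re = 3.48×10^5, f = 0.01408, h_f = 15.4 m ≈ 15.5 m ✓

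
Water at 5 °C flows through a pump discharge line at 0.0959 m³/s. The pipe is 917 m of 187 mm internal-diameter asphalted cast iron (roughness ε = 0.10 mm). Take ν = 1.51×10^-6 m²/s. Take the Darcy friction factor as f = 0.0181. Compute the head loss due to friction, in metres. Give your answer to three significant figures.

h_f ≈ 55.2 m

V = 4Q/(πD²) = 4·0.0959/(π·0.187²) = 3.492 m/s
h_f = f(L/D)V²/(2g) = 0.01810·(917/0.187)·3.492²/(2·9.81) = 55.16 m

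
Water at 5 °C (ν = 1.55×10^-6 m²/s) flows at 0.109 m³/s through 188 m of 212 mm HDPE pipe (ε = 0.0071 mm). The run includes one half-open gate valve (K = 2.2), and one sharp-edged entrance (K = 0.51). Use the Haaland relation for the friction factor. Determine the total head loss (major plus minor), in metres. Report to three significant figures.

H_L ≈ 7.28 m

V = 4Q/(πD²) = 3.088 m/s; V²/2g = 0.4860 m
Re = 4.22×10^5, ε/D = 3.35×10^-5 → f = 0.01383 (Haaland)
Major: h_f = f(L/D)·V²/2g = 0.01383·886.8·0.4860 = 5.959 m
Minor: ΣK = 2.71; h_m = ΣK·V²/2g = 1.317 m
Total H_L = 5.959 + 1.317 = 7.276 m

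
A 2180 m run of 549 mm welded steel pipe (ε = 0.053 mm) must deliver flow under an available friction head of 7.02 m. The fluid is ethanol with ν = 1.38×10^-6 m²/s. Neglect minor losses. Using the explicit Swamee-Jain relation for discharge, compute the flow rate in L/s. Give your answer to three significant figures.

Swamee-Jain (Type II): Q = -0.965·√(gD⁵h_f/L)·ln[ε/(3.7D) + √(3.17ν²L/(gD³h_f))]
√(gD⁵h_f/L) = √(9.81·0.549⁵·7.02/2180) = 0.03969
ε/(3.7D) = 2.61×10^-5; √(3.17ν²L/(gD³h_f)) = 3.40×10^-5
Q = -0.965·0.03969·ln(6.008×10^-5) = 0.3723 m³/s
Check: V = 1.57 m/s, Re = 6.26×10^5, f = 0.01407, h_f = 7.04 m ≈ 7.02 m ✓

Q ≈ 372 L/s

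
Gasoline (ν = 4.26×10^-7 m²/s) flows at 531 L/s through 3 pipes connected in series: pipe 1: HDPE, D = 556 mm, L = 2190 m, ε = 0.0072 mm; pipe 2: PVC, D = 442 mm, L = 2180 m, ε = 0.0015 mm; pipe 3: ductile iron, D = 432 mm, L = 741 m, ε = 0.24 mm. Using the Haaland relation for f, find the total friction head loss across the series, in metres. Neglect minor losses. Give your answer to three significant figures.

H ≈ 58.5 m

Pipe 1: V = 2.187 m/s, Re = 2.85×10^6, ε/D = 1.29×10^-5, f = 0.01027, h_1 = f(L/D)V²/2g = 9.862 m
Pipe 2: V = 3.461 m/s, Re = 3.59×10^6, ε/D = 3.39×10^-6, f = 0.009588, h_2 = f(L/D)V²/2g = 28.87 m
Pipe 3: V = 3.623 m/s, Re = 3.67×10^6, ε/D = 5.56×10^-4, f = 0.01725, h_3 = f(L/D)V²/2g = 19.79 m
Series → Q common, losses add: H = Σh = 58.52 m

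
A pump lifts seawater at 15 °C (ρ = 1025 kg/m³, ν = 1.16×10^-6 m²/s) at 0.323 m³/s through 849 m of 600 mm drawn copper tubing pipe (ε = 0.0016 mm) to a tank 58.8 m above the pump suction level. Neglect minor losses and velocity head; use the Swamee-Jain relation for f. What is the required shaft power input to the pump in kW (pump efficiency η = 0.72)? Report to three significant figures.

P_shaft ≈ 271 kW

V = 4Q/(πD²) = 1.142 m/s; Re = 5.91×10^5; ε/D = 2.67×10^-6; f = 0.01276
h_f = f(L/D)V²/2g = 1.201 m
Total head H = z + h_f = 58.8 + 1.201 = 60.00 m
P_hyd = ρgQH = 1025·9.81·0.323·60.00 = 194.9 kW
P_shaft = P_hyd/η = 194.9/0.72 = 270.7 kW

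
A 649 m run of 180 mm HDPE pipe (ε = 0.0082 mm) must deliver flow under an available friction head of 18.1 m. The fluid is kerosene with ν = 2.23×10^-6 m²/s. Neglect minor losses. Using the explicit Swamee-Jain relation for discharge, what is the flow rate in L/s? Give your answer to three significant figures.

Q ≈ 63.1 L/s

Swamee-Jain (Type II): Q = -0.965·√(gD⁵h_f/L)·ln[ε/(3.7D) + √(3.17ν²L/(gD³h_f))]
√(gD⁵h_f/L) = √(9.81·0.180⁵·18.1/649) = 0.007190
ε/(3.7D) = 1.23×10^-5; √(3.17ν²L/(gD³h_f)) = 9.94×10^-5
Q = -0.965·0.007190·ln(1.117×10^-4) = 0.06314 m³/s
Check: V = 2.48 m/s, Re = 2.00×10^5, f = 0.01594, h_f = 18.0 m ≈ 18.1 m ✓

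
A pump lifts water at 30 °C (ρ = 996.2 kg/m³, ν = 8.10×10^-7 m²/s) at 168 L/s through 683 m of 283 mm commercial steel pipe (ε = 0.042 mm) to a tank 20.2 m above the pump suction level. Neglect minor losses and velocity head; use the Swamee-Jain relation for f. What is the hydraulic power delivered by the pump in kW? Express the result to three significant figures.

P_hyd ≈ 53.7 kW

V = 4Q/(πD²) = 2.671 m/s; Re = 9.33×10^5; ε/D = 1.48×10^-4; f = 0.01423
h_f = f(L/D)V²/2g = 12.49 m
Total head H = z + h_f = 20.2 + 12.49 = 32.69 m
P_hyd = ρgQH = 996.2·9.81·0.168·32.69 = 53.67 kW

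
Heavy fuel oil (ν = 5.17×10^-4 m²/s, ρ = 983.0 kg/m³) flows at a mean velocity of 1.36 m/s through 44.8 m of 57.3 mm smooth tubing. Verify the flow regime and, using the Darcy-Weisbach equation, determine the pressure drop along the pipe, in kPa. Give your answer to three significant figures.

Δp ≈ 302 kPa

Re = VD/ν = 1.36·0.05730/5.17×10^-4 = 151 → laminar (Re < 2300)
f = 64/Re = 0.4246
h_f = f(L/D)V²/(2g) = 0.4246·(44.8/0.05730)·1.36²/(2·9.81) = 31.30 m
Δp = ρg·h_f = 983.0·9.81·31.30 = 301.8 kPa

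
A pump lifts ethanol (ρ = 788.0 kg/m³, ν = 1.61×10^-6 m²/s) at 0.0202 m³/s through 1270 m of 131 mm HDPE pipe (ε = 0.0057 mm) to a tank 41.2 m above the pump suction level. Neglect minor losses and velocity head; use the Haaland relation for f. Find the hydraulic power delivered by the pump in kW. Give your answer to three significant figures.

V = 4Q/(πD²) = 1.499 m/s; Re = 1.22×10^5; ε/D = 4.35×10^-5; f = 0.01731
h_f = f(L/D)V²/2g = 19.22 m
Total head H = z + h_f = 41.2 + 19.22 = 60.42 m
P_hyd = ρgQH = 788.0·9.81·0.0202·60.42 = 9.434 kW

P_hyd ≈ 9.43 kW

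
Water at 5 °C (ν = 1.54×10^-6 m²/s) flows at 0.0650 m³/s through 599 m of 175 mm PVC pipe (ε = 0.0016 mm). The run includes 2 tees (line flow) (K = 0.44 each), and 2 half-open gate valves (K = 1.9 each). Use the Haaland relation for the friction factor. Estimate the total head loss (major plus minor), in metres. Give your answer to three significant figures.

H_L ≈ 20.0 m

V = 4Q/(πD²) = 2.702 m/s; V²/2g = 0.3722 m
Re = 3.07×10^5, ε/D = 9.14×10^-6 → f = 0.01435 (Haaland)
Major: h_f = f(L/D)·V²/2g = 0.01435·3423·0.3722 = 18.29 m
Minor: ΣK = 4.68; h_m = ΣK·V²/2g = 1.742 m
Total H_L = 18.29 + 1.742 = 20.03 m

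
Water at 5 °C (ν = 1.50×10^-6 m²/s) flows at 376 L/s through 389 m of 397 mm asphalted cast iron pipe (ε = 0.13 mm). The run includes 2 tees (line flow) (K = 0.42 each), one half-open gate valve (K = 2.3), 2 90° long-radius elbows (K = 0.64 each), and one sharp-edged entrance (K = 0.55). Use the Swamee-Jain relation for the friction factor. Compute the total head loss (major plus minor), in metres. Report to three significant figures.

V = 4Q/(πD²) = 3.038 m/s; V²/2g = 0.4703 m
Re = 8.04×10^5, ε/D = 3.27×10^-4 → f = 0.01615 (Swamee-Jain)
Major: h_f = f(L/D)·V²/2g = 0.01615·979.8·0.4703 = 7.442 m
Minor: ΣK = 4.97; h_m = ΣK·V²/2g = 2.337 m
Total H_L = 7.442 + 2.337 = 9.779 m

H_L ≈ 9.78 m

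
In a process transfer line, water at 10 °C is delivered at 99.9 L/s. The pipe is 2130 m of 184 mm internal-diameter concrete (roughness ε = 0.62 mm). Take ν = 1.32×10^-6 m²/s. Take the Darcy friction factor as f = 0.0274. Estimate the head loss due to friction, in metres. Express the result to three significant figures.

V = 4Q/(πD²) = 4·0.0999/(π·0.184²) = 3.757 m/s
h_f = f(L/D)V²/(2g) = 0.02740·(2130/0.184)·3.757²/(2·9.81) = 228.2 m

h_f ≈ 228 m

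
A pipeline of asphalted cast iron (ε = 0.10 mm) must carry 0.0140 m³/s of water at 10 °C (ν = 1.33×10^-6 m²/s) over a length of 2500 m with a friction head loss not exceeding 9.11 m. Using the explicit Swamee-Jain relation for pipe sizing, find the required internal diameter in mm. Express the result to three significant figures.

Swamee-Jain (Type III): D = 0.66·[ε^1.25·(LQ²/(gh_f))^4.75 + ν·Q^9.4·(L/(gh_f))^5.2]^0.04
LQ²/(gh_f) = 0.005483; L/(gh_f) = 27.97
Term 1 = ε^1.25·(…)^4.75 = 1.82×10^-16; Term 2 = ν·Q^9.4·(…)^5.2 = 1.66×10^-16
D = 0.66·(1.82×10^-16 + 1.66×10^-16)^0.04 = 0.1589 m = 159 mm
Check: V = 0.706 m/s, Re = 8.43×10^4, f = 0.02140, h_f = 8.54 m ≈ 9.11 m ✓

D ≈ 159 mm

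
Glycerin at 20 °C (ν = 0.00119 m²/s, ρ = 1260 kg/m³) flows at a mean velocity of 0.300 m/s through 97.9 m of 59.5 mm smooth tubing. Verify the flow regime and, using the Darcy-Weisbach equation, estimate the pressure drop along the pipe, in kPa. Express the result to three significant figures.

Δp ≈ 398 kPa

Re = VD/ν = 0.300·0.05950/0.00119 = 15.0 → laminar (Re < 2300)
f = 64/Re = 4.267
h_f = f(L/D)V²/(2g) = 4.267·(97.9/0.05950)·0.300²/(2·9.81) = 32.20 m
Δp = ρg·h_f = 1260·9.81·32.20 = 398.0 kPa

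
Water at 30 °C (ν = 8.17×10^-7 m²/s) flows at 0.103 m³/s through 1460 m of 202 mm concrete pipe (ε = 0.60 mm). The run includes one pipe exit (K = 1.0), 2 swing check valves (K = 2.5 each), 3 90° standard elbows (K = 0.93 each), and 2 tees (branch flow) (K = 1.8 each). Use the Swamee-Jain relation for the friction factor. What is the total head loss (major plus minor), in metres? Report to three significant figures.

H_L ≈ 107 m

V = 4Q/(πD²) = 3.214 m/s; V²/2g = 0.5265 m
Re = 7.95×10^5, ε/D = 0.00297 → f = 0.02635 (Swamee-Jain)
Major: h_f = f(L/D)·V²/2g = 0.02635·7228·0.5265 = 100.3 m
Minor: ΣK = 12.4; h_m = ΣK·V²/2g = 6.523 m
Total H_L = 100.3 + 6.523 = 106.8 m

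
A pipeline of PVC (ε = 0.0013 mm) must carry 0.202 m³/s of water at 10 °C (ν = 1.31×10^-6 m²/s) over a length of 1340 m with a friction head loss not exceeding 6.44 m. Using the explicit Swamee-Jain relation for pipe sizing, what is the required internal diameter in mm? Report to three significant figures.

Swamee-Jain (Type III): D = 0.66·[ε^1.25·(LQ²/(gh_f))^4.75 + ν·Q^9.4·(L/(gh_f))^5.2]^0.04
LQ²/(gh_f) = 0.8655; L/(gh_f) = 21.21
Term 1 = ε^1.25·(…)^4.75 = 2.21×10^-8; Term 2 = ν·Q^9.4·(…)^5.2 = 3.06×10^-6
D = 0.66·(2.21×10^-8 + 3.06×10^-6)^0.04 = 0.3973 m = 397 mm
Check: V = 1.63 m/s, Re = 4.94×10^5, f = 0.01317, h_f = 6.01 m ≈ 6.44 m ✓

D ≈ 397 mm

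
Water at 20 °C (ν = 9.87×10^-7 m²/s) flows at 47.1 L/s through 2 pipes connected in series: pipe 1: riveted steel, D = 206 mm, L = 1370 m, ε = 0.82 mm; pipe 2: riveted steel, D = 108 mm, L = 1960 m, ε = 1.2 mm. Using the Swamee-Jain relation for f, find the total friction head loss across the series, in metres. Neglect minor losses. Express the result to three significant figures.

H ≈ 984 m

Pipe 1: V = 1.413 m/s, Re = 2.95×10^5, ε/D = 0.00398, f = 0.02890, h_1 = f(L/D)V²/2g = 19.56 m
Pipe 2: V = 5.141 m/s, Re = 5.63×10^5, ε/D = 0.0111, f = 0.03946, h_2 = f(L/D)V²/2g = 964.9 m
Series → Q common, losses add: H = Σh = 984.5 m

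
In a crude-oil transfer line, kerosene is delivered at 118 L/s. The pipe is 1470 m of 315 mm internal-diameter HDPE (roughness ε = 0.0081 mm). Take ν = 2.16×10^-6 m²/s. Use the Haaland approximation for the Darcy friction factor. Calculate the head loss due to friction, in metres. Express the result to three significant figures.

h_f ≈ 8.39 m

V = 4Q/(πD²) = 4·0.118/(π·0.315²) = 1.514 m/s
Re = VD/ν = 1.514·0.315/2.16×10^-6 = 2.21×10^5 → turbulent
ε/D = 0.0081/315 = 2.57×10^-5
Haaland: f = 0.01538
h_f = f(L/D)V²/(2g) = 0.01538·(1470/0.315)·1.514²/(2·9.81) = 8.387 m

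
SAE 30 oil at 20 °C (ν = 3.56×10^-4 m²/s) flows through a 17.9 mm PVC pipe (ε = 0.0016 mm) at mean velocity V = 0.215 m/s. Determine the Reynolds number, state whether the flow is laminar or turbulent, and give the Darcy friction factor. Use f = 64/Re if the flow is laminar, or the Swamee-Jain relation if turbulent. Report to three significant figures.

Re = VD/ν = 0.2150·0.0179/3.56×10^-4 = 10.8
Re < 2300 → laminar → f = 64/Re = 5.920

Re ≈ 10.8; laminar; f = 64/Re ≈ 5.92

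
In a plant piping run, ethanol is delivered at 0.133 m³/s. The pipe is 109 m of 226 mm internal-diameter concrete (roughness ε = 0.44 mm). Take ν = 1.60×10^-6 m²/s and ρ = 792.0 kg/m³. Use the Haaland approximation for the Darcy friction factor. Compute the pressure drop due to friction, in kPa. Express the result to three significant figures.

Δp ≈ 49.7 kPa

V = 4Q/(πD²) = 4·0.133/(π·0.226²) = 3.315 m/s
Re = VD/ν = 3.315·0.226/1.60×10^-6 = 4.68×10^5 → turbulent
ε/D = 0.44/226 = 0.00195
Haaland: f = 0.02365
h_f = f(L/D)V²/(2g) = 0.02365·(109/0.226)·3.315²/(2·9.81) = 6.391 m
Δp = ρg·h_f = 792.0·9.81·6.391 = 49.65 kPa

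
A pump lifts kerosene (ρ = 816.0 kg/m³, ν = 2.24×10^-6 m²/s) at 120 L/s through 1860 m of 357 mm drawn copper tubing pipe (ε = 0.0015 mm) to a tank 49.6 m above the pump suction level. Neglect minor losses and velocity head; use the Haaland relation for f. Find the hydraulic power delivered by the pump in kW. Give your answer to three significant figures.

P_hyd ≈ 53.4 kW

V = 4Q/(πD²) = 1.199 m/s; Re = 1.91×10^5; ε/D = 4.20×10^-6; f = 0.01566
h_f = f(L/D)V²/2g = 5.977 m
Total head H = z + h_f = 49.6 + 5.977 = 55.58 m
P_hyd = ρgQH = 816.0·9.81·0.120·55.58 = 53.39 kW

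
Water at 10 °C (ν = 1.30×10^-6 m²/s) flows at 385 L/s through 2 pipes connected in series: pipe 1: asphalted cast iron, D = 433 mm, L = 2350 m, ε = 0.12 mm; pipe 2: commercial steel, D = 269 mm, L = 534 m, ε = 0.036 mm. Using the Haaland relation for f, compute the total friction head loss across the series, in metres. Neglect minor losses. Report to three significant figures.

H ≈ 92.0 m

Pipe 1: V = 2.615 m/s, Re = 8.71×10^5, ε/D = 2.77×10^-4, f = 0.01548, h_1 = f(L/D)V²/2g = 29.27 m
Pipe 2: V = 6.774 m/s, Re = 1.40×10^6, ε/D = 1.34×10^-4, f = 0.01352, h_2 = f(L/D)V²/2g = 62.77 m
Series → Q common, losses add: H = Σh = 92.04 m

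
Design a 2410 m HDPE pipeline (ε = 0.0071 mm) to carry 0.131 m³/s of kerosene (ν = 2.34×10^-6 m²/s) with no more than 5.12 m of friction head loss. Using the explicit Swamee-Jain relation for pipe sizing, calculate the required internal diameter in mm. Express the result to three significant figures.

D ≈ 410 mm

Swamee-Jain (Type III): D = 0.66·[ε^1.25·(LQ²/(gh_f))^4.75 + ν·Q^9.4·(L/(gh_f))^5.2]^0.04
LQ²/(gh_f) = 0.8234; L/(gh_f) = 47.98
Term 1 = ε^1.25·(…)^4.75 = 1.46×10^-7; Term 2 = ν·Q^9.4·(…)^5.2 = 6.50×10^-6
D = 0.66·(1.46×10^-7 + 6.50×10^-6)^0.04 = 0.4097 m = 410 mm
Check: V = 0.994 m/s, Re = 1.74×10^5, f = 0.01611, h_f = 4.77 m ≈ 5.12 m ✓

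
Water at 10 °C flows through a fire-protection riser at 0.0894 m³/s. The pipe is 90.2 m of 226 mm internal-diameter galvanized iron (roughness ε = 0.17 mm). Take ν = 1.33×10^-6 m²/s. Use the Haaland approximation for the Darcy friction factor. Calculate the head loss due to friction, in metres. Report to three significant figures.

V = 4Q/(πD²) = 4·0.0894/(π·0.226²) = 2.229 m/s
Re = VD/ν = 2.229·0.226/1.33×10^-6 = 3.79×10^5 → turbulent
ε/D = 0.17/226 = 7.52×10^-4
Haaland: f = 0.01921
h_f = f(L/D)V²/(2g) = 0.01921·(90.2/0.226)·2.229²/(2·9.81) = 1.941 m

h_f ≈ 1.94 m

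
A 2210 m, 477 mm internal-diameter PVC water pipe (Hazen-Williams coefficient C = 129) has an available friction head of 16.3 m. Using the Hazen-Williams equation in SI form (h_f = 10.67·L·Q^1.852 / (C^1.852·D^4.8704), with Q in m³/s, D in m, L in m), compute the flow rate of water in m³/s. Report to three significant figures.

Q ≈ 0.362 m³/s

Rearranging: Q = [h_f·C^1.852·D^4.8704 / (10.67·L)]^(1/1.852)
Q = [16.3·129^1.852·0.477^4.8704 / (10.67·2210)]^0.540 = 0.3620 m³/s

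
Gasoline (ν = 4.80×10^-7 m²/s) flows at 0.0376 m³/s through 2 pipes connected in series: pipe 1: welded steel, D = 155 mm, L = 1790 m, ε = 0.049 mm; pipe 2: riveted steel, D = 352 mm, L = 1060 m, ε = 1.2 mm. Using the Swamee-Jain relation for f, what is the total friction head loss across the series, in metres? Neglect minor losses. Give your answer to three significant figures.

H ≈ 38.6 m

Pipe 1: V = 1.993 m/s, Re = 6.43×10^5, ε/D = 3.16×10^-4, f = 0.01625, h_1 = f(L/D)V²/2g = 37.97 m
Pipe 2: V = 0.3864 m/s, Re = 2.83×10^5, ε/D = 0.00341, f = 0.02772, h_2 = f(L/D)V²/2g = 0.6351 m
Series → Q common, losses add: H = Σh = 38.60 m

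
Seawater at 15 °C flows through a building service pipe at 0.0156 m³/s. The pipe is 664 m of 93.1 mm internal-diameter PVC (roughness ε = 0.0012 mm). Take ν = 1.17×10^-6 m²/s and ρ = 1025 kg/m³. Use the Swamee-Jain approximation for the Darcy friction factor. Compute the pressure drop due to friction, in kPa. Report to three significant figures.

Δp ≈ 306 kPa

V = 4Q/(πD²) = 4·0.0156/(π·0.0931²) = 2.292 m/s
Re = VD/ν = 2.292·0.0931/1.17×10^-6 = 1.82×10^5 → turbulent
ε/D = 0.0012/93.1 = 1.29×10^-5
Swamee-Jain: f = 0.01593
h_f = f(L/D)V²/(2g) = 0.01593·(664/0.0931)·2.292²/(2·9.81) = 30.40 m
Δp = ρg·h_f = 1025·9.81·30.40 = 305.7 kPa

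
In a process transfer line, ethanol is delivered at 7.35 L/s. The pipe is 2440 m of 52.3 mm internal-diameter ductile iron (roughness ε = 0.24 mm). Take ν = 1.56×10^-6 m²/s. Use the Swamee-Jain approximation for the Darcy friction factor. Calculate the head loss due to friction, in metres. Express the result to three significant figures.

V = 4Q/(πD²) = 4·0.00735/(π·0.0523²) = 3.421 m/s
Re = VD/ν = 3.421·0.0523/1.56×10^-6 = 1.15×10^5 → turbulent
ε/D = 0.24/52.3 = 0.00459
Swamee-Jain: f = 0.03070
h_f = f(L/D)V²/(2g) = 0.03070·(2440/0.0523)·3.421²/(2·9.81) = 854.5 m

h_f ≈ 855 m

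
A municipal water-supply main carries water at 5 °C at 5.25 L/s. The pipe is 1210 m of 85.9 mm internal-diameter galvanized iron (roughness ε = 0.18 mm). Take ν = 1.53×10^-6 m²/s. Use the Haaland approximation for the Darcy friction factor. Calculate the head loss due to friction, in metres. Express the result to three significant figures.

V = 4Q/(πD²) = 4·0.00525/(π·0.0859²) = 0.9059 m/s
Re = VD/ν = 0.9059·0.0859/1.53×10^-6 = 5.09×10^4 → turbulent
ε/D = 0.18/85.9 = 0.00210
Haaland: f = 0.02646
h_f = f(L/D)V²/(2g) = 0.02646·(1210/0.0859)·0.9059²/(2·9.81) = 15.59 m

h_f ≈ 15.6 m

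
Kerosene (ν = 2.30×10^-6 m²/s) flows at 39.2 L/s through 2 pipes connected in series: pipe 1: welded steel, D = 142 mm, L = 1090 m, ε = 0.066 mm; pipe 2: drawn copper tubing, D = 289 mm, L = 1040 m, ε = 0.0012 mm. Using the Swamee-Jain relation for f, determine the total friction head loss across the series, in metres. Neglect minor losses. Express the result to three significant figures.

Pipe 1: V = 2.475 m/s, Re = 1.53×10^5, ε/D = 4.65×10^-4, f = 0.01926, h_1 = f(L/D)V²/2g = 46.17 m
Pipe 2: V = 0.5976 m/s, Re = 7.51×10^4, ε/D = 4.15×10^-6, f = 0.01900, h_2 = f(L/D)V²/2g = 1.245 m
Series → Q common, losses add: H = Σh = 47.41 m

H ≈ 47.4 m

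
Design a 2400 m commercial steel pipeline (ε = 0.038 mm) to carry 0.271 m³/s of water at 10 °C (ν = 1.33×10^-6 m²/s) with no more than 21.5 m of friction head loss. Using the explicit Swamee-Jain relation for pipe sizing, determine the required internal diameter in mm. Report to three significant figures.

D ≈ 398 mm

Swamee-Jain (Type III): D = 0.66·[ε^1.25·(LQ²/(gh_f))^4.75 + ν·Q^9.4·(L/(gh_f))^5.2]^0.04
LQ²/(gh_f) = 0.8357; L/(gh_f) = 11.38
Term 1 = ε^1.25·(…)^4.75 = 1.27×10^-6; Term 2 = ν·Q^9.4·(…)^5.2 = 1.93×10^-6
D = 0.66·(1.27×10^-6 + 1.93×10^-6)^0.04 = 0.3979 m = 398 mm
Check: V = 2.18 m/s, Re = 6.52×10^5, f = 0.01400, h_f = 20.4 m ≈ 21.5 m ✓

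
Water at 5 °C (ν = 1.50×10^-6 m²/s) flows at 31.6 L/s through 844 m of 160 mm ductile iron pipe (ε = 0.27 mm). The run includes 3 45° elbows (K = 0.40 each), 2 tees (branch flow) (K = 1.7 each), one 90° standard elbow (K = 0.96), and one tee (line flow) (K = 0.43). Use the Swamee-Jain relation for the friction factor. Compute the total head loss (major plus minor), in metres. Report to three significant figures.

H_L ≈ 16.5 m

V = 4Q/(πD²) = 1.572 m/s; V²/2g = 0.1259 m
Re = 1.68×10^5, ε/D = 0.00169 → f = 0.02376 (Swamee-Jain)
Major: h_f = f(L/D)·V²/2g = 0.02376·5275·0.1259 = 15.78 m
Minor: ΣK = 5.99; h_m = ΣK·V²/2g = 0.7541 m
Total H_L = 15.78 + 0.7541 = 16.53 m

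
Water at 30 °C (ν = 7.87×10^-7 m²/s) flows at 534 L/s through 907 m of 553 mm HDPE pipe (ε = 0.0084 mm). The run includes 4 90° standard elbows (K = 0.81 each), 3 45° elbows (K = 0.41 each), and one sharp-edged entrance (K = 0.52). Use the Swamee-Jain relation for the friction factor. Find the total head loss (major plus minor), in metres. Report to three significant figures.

H_L ≈ 5.91 m

V = 4Q/(πD²) = 2.223 m/s; V²/2g = 0.2519 m
Re = 1.56×10^6, ε/D = 1.52×10^-5 → f = 0.01126 (Swamee-Jain)
Major: h_f = f(L/D)·V²/2g = 0.01126·1640·0.2519 = 4.652 m
Minor: ΣK = 4.99; h_m = ΣK·V²/2g = 1.257 m
Total H_L = 4.652 + 1.257 = 5.910 m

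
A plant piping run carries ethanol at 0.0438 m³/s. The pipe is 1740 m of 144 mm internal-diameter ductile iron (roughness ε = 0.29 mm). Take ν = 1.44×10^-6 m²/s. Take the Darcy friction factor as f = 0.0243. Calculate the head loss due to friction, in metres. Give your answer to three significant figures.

V = 4Q/(πD²) = 4·0.0438/(π·0.144²) = 2.689 m/s
h_f = f(L/D)V²/(2g) = 0.02430·(1740/0.144)·2.689²/(2·9.81) = 108.2 m

h_f ≈ 108 m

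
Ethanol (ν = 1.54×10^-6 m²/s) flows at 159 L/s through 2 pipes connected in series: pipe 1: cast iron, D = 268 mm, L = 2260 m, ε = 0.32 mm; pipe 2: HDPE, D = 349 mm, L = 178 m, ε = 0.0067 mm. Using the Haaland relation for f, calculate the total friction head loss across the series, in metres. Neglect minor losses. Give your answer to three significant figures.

Pipe 1: V = 2.819 m/s, Re = 4.91×10^5, ε/D = 0.00119, f = 0.02102, h_1 = f(L/D)V²/2g = 71.79 m
Pipe 2: V = 1.662 m/s, Re = 3.77×10^5, ε/D = 1.92×10^-5, f = 0.01394, h_2 = f(L/D)V²/2g = 1.001 m
Series → Q common, losses add: H = Σh = 72.79 m

H ≈ 72.8 m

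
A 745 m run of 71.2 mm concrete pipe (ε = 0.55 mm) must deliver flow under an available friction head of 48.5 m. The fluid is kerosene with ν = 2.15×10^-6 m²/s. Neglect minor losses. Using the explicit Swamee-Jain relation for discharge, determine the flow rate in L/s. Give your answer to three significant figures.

Swamee-Jain (Type II): Q = -0.965·√(gD⁵h_f/L)·ln[ε/(3.7D) + √(3.17ν²L/(gD³h_f))]
√(gD⁵h_f/L) = √(9.81·0.0712⁵·48.5/745) = 0.001081
ε/(3.7D) = 0.00209; √(3.17ν²L/(gD³h_f)) = 2.52×10^-4
Q = -0.965·0.001081·ln(0.002340) = 0.006319 m³/s
Check: V = 1.59 m/s, Re = 5.26×10^4, f = 0.03648, h_f = 49.0 m ≈ 48.5 m ✓

Q ≈ 6.32 L/s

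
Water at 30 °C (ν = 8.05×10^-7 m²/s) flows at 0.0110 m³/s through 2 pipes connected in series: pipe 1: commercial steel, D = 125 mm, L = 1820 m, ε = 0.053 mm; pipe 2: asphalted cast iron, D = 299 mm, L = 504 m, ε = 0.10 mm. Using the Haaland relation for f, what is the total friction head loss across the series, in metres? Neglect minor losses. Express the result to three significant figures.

Pipe 1: V = 0.8964 m/s, Re = 1.39×10^5, ε/D = 4.24×10^-4, f = 0.01894, h_1 = f(L/D)V²/2g = 11.29 m
Pipe 2: V = 0.1567 m/s, Re = 5.82×10^4, ε/D = 3.34×10^-4, f = 0.02114, h_2 = f(L/D)V²/2g = 0.04458 m
Series → Q common, losses add: H = Σh = 11.34 m

H ≈ 11.3 m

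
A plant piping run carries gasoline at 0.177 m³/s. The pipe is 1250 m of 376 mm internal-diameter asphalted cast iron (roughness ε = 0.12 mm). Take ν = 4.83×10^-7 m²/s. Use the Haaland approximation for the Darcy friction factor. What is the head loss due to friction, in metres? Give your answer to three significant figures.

h_f ≈ 6.74 m

V = 4Q/(πD²) = 4·0.177/(π·0.376²) = 1.594 m/s
Re = VD/ν = 1.594·0.376/4.83×10^-7 = 1.24×10^6 → turbulent
ε/D = 0.12/376 = 3.19×10^-4
Haaland: f = 0.01566
h_f = f(L/D)V²/(2g) = 0.01566·(1250/0.376)·1.594²/(2·9.81) = 6.743 m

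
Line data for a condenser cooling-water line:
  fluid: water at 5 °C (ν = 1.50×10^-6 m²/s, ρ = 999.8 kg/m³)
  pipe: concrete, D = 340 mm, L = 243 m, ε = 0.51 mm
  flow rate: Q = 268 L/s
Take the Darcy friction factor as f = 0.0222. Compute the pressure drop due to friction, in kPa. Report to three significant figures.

Δp ≈ 69.1 kPa

V = 4Q/(πD²) = 4·0.268/(π·0.340²) = 2.952 m/s
h_f = f(L/D)V²/(2g) = 0.02220·(243/0.340)·2.952²/(2·9.81) = 7.046 m
Δp = ρg·h_f = 999.8·9.81·7.046 = 69.11 kPa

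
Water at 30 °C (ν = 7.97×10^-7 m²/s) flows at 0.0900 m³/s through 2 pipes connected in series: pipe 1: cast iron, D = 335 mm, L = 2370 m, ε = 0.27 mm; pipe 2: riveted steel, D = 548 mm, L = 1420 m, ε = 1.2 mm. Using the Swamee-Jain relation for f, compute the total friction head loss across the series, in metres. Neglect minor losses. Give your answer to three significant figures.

Pipe 1: V = 1.021 m/s, Re = 4.29×10^5, ε/D = 8.06×10^-4, f = 0.01957, h_1 = f(L/D)V²/2g = 7.358 m
Pipe 2: V = 0.3816 m/s, Re = 2.62×10^5, ε/D = 0.00219, f = 0.02480, h_2 = f(L/D)V²/2g = 0.4769 m
Series → Q common, losses add: H = Σh = 7.835 m

H ≈ 7.84 m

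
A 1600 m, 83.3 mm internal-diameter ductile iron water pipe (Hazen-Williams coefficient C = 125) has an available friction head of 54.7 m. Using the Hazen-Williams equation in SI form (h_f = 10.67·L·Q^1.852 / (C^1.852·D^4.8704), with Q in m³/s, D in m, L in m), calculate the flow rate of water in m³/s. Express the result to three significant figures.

Rearranging: Q = [h_f·C^1.852·D^4.8704 / (10.67·L)]^(1/1.852)
Q = [54.7·125^1.852·0.0833^4.8704 / (10.67·1600)]^0.540 = 0.008158 m³/s

Q ≈ 0.00816 m³/s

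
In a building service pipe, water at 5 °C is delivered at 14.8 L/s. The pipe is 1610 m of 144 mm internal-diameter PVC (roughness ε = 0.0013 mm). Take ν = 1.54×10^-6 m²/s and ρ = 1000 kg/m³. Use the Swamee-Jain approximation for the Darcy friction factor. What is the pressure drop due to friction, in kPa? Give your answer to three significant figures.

Δp ≈ 85.6 kPa

V = 4Q/(πD²) = 4·0.0148/(π·0.144²) = 0.9088 m/s
Re = VD/ν = 0.9088·0.144/1.54×10^-6 = 8.50×10^4 → turbulent
ε/D = 0.0013/144 = 9.03×10^-6
Swamee-Jain: f = 0.01854
h_f = f(L/D)V²/(2g) = 0.01854·(1610/0.144)·0.9088²/(2·9.81) = 8.723 m
Δp = ρg·h_f = 1000·9.81·8.723 = 85.58 kPa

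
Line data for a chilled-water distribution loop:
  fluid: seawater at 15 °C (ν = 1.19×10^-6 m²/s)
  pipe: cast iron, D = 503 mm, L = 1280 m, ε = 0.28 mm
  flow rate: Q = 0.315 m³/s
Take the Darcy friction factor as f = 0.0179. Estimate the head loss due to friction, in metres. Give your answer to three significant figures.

h_f ≈ 5.83 m

V = 4Q/(πD²) = 4·0.315/(π·0.503²) = 1.585 m/s
h_f = f(L/D)V²/(2g) = 0.01790·(1280/0.503)·1.585²/(2·9.81) = 5.834 m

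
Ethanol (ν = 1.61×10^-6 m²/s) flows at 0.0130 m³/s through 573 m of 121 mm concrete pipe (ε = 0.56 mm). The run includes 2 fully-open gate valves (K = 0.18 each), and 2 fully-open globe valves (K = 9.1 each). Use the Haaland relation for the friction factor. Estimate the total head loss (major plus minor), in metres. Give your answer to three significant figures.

H_L ≈ 10.7 m

V = 4Q/(πD²) = 1.131 m/s; V²/2g = 0.06514 m
Re = 8.50×10^4, ε/D = 0.00463 → f = 0.03077 (Haaland)
Major: h_f = f(L/D)·V²/2g = 0.03077·4736·0.06514 = 9.493 m
Minor: ΣK = 18.6; h_m = ΣK·V²/2g = 1.209 m
Total H_L = 9.493 + 1.209 = 10.70 m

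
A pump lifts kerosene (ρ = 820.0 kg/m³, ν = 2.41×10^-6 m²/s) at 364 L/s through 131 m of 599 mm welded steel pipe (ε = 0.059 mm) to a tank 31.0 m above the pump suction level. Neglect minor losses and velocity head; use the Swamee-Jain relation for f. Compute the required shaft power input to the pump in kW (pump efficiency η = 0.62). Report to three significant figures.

V = 4Q/(πD²) = 1.292 m/s; Re = 3.21×10^5; ε/D = 9.85×10^-5; f = 0.01528
h_f = f(L/D)V²/2g = 0.2842 m
Total head H = z + h_f = 31.0 + 0.2842 = 31.28 m
P_hyd = ρgQH = 820.0·9.81·0.364·31.28 = 91.60 kW
P_shaft = P_hyd/η = 91.60/0.62 = 147.7 kW

P_shaft ≈ 148 kW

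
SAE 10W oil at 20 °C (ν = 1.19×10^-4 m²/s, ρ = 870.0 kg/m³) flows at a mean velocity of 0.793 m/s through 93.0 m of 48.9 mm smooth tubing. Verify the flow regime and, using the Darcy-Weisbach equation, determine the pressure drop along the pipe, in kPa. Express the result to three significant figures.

Re = VD/ν = 0.793·0.04890/1.19×10^-4 = 326 → laminar (Re < 2300)
f = 64/Re = 0.1964
h_f = f(L/D)V²/(2g) = 0.1964·(93.0/0.04890)·0.793²/(2·9.81) = 11.97 m
Δp = ρg·h_f = 870.0·9.81·11.97 = 102.2 kPa

Δp ≈ 102 kPa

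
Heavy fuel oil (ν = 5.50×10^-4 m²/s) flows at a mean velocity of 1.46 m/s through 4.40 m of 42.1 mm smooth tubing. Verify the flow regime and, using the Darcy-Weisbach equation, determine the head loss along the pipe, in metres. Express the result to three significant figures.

h_f ≈ 6.50 m

Re = VD/ν = 1.46·0.04210/5.50×10^-4 = 112 → laminar (Re < 2300)
f = 64/Re = 0.5727
h_f = f(L/D)V²/(2g) = 0.5727·(4.40/0.04210)·1.46²/(2·9.81) = 6.503 m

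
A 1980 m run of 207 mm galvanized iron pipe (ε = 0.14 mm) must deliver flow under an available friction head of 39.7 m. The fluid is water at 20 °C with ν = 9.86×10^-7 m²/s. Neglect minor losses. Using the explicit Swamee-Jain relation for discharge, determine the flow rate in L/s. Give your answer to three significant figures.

Swamee-Jain (Type II): Q = -0.965·√(gD⁵h_f/L)·ln[ε/(3.7D) + √(3.17ν²L/(gD³h_f))]
√(gD⁵h_f/L) = √(9.81·0.207⁵·39.7/1980) = 0.008646
ε/(3.7D) = 1.83×10^-4; √(3.17ν²L/(gD³h_f)) = 4.20×10^-5
Q = -0.965·0.008646·ln(2.248×10^-4) = 0.07009 m³/s
Check: V = 2.08 m/s, Re = 4.37×10^5, f = 0.01890, h_f = 40.0 m ≈ 39.7 m ✓

Q ≈ 70.1 L/s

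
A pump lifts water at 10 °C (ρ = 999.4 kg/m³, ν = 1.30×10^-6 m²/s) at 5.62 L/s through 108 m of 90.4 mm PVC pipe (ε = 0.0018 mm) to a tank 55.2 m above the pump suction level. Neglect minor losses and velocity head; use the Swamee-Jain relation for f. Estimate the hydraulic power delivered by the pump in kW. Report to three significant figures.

V = 4Q/(πD²) = 0.8756 m/s; Re = 6.09×10^4; ε/D = 1.99×10^-5; f = 0.01996
h_f = f(L/D)V²/2g = 0.9319 m
Total head H = z + h_f = 55.2 + 0.9319 = 56.13 m
P_hyd = ρgQH = 999.4·9.81·0.00562·56.13 = 3.093 kW

P_hyd ≈ 3.09 kW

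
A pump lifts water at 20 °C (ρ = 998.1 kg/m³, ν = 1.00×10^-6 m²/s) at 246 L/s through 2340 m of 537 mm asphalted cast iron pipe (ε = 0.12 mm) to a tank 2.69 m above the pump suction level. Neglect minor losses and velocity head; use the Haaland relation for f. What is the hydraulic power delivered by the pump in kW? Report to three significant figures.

P_hyd ≈ 16.2 kW

V = 4Q/(πD²) = 1.086 m/s; Re = 5.83×10^5; ε/D = 2.23×10^-4; f = 0.01533
h_f = f(L/D)V²/2g = 4.017 m
Total head H = z + h_f = 2.69 + 4.017 = 6.707 m
P_hyd = ρgQH = 998.1·9.81·0.246·6.707 = 16.15 kW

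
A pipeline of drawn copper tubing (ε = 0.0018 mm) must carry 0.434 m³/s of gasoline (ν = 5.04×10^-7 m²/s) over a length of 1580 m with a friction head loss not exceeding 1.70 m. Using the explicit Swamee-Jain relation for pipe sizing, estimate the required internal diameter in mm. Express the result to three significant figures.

Swamee-Jain (Type III): D = 0.66·[ε^1.25·(LQ²/(gh_f))^4.75 + ν·Q^9.4·(L/(gh_f))^5.2]^0.04
LQ²/(gh_f) = 17.85; L/(gh_f) = 94.74
Term 1 = ε^1.25·(…)^4.75 = 0.0581; Term 2 = ν·Q^9.4·(…)^5.2 = 3.74
D = 0.66·(0.0581 + 3.74)^0.04 = 0.6962 m = 696 mm
Check: V = 1.14 m/s, Re = 1.57×10^6, f = 0.01085, h_f = 1.63 m ≈ 1.70 m ✓

D ≈ 696 mm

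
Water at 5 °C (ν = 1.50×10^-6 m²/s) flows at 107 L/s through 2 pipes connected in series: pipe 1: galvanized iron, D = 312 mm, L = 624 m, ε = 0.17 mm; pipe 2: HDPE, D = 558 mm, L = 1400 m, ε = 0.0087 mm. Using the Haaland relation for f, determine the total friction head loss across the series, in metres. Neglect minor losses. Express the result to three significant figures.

H ≈ 4.06 m

Pipe 1: V = 1.400 m/s, Re = 2.91×10^5, ε/D = 5.45×10^-4, f = 0.01836, h_1 = f(L/D)V²/2g = 3.667 m
Pipe 2: V = 0.4375 m/s, Re = 1.63×10^5, ε/D = 1.56×10^-5, f = 0.01622, h_2 = f(L/D)V²/2g = 0.3972 m
Series → Q common, losses add: H = Σh = 4.064 m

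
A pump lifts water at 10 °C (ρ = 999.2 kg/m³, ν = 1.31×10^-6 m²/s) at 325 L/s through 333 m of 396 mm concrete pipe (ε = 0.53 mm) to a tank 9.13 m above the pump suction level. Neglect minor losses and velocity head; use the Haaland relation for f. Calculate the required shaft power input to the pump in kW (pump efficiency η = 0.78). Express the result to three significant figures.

P_shaft ≈ 63.4 kW

V = 4Q/(πD²) = 2.639 m/s; Re = 7.98×10^5; ε/D = 0.00134; f = 0.02142
h_f = f(L/D)V²/2g = 6.392 m
Total head H = z + h_f = 9.13 + 6.392 = 15.52 m
P_hyd = ρgQH = 999.2·9.81·0.325·15.52 = 49.45 kW
P_shaft = P_hyd/η = 49.45/0.78 = 63.40 kW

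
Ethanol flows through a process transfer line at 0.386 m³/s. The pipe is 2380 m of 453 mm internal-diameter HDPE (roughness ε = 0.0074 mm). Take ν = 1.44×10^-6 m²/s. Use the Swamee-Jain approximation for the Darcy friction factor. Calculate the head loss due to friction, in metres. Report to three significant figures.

V = 4Q/(πD²) = 4·0.386/(π·0.453²) = 2.395 m/s
Re = VD/ν = 2.395·0.453/1.44×10^-6 = 7.53×10^5 → turbulent
ε/D = 0.0074/453 = 1.63×10^-5
Swamee-Jain: f = 0.01251
h_f = f(L/D)V²/(2g) = 0.01251·(2380/0.453)·2.395²/(2·9.81) = 19.22 m

h_f ≈ 19.2 m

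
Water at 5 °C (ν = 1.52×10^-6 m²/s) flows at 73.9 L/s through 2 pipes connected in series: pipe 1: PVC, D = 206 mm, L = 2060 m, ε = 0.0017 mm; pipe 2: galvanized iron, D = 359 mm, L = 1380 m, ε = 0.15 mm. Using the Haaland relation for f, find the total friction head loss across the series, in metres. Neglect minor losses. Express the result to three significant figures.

Pipe 1: V = 2.217 m/s, Re = 3.00×10^5, ε/D = 8.25×10^-6, f = 0.01440, h_1 = f(L/D)V²/2g = 36.09 m
Pipe 2: V = 0.7301 m/s, Re = 1.72×10^5, ε/D = 4.18×10^-4, f = 0.01846, h_2 = f(L/D)V²/2g = 1.928 m
Series → Q common, losses add: H = Σh = 38.02 m

H ≈ 38.0 m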